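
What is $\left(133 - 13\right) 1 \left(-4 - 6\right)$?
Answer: $-1200$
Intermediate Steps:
$\left(133 - 13\right) 1 \left(-4 - 6\right) = 120 \cdot 1 \left(-10\right) = 120 \left(-10\right) = -1200$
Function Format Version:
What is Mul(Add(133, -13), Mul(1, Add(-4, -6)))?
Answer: -1200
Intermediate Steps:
Mul(Add(133, -13), Mul(1, Add(-4, -6))) = Mul(120, Mul(1, -10)) = Mul(120, -10) = -1200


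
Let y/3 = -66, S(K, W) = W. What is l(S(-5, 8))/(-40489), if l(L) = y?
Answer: 198/40489 ≈ 0.0048902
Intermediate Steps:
y = -198 (y = 3*(-66) = -198)
l(L) = -198
l(S(-5, 8))/(-40489) = -198/(-40489) = -198*(-1/40489) = 198/40489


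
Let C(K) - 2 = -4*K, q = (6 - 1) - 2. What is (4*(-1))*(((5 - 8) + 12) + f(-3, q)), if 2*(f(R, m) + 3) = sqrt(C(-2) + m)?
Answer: -24 - 2*sqrt(13) ≈ -31.211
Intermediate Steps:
q = 3 (q = 5 - 2 = 3)
C(K) = 2 - 4*K
f(R, m) = -3 + sqrt(10 + m)/2 (f(R, m) = -3 + sqrt((2 - 4*(-2)) + m)/2 = -3 + sqrt((2 + 8) + m)/2 = -3 + sqrt(10 + m)/2)
(4*(-1))*(((5 - 8) + 12) + f(-3, q)) = (4*(-1))*(((5 - 8) + 12) + (-3 + sqrt(10 + 3)/2)) = -4*((-3 + 12) + (-3 + sqrt(13)/2)) = -4*(9 + (-3 + sqrt(13)/2)) = -4*(6 + sqrt(13)/2) = -24 - 2*sqrt(13)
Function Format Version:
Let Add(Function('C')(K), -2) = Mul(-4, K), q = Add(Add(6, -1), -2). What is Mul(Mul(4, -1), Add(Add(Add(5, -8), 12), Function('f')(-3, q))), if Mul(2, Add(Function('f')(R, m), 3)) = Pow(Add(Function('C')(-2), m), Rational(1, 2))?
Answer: Add(-24, Mul(-2, Pow(13, Rational(1, 2)))) ≈ -31.211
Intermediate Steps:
q = 3 (q = Add(5, -2) = 3)
Function('C')(K) = Add(2, Mul(-4, K))
Function('f')(R, m) = Add(-3, Mul(Rational(1, 2), Pow(Add(10, m), Rational(1, 2)))) (Function('f')(R, m) = Add(-3, Mul(Rational(1, 2), Pow(Add(Add(2, Mul(-4, -2)), m), Rational(1, 2)))) = Add(-3, Mul(Rational(1, 2), Pow(Add(Add(2, 8), m), Rational(1, 2)))) = Add(-3, Mul(Rational(1, 2), Pow(Add(10, m), Rational(1, 2)))))
Mul(Mul(4, -1), Add(Add(Add(5, -8), 12), Function('f')(-3, q))) = Mul(Mul(4, -1), Add(Add(Add(5, -8), 12), Add(-3, Mul(Rational(1, 2), Pow(Add(10, 3), Rational(1, 2)))))) = Mul(-4, Add(Add(-3, 12), Add(-3, Mul(Rational(1, 2), Pow(13, Rational(1, 2)))))) = Mul(-4, Add(9, Add(-3, Mul(Rational(1, 2), Pow(13, Rational(1, 2)))))) = Mul(-4, Add(6, Mul(Rational(1, 2), Pow(13, Rational(1, 2))))) = Add(-24, Mul(-2, Pow(13, Rational(1, 2))))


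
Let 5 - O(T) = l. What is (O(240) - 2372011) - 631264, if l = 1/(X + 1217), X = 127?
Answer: -4036394881/1344 ≈ -3.0033e+6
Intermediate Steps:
l = 1/1344 (l = 1/(127 + 1217) = 1/1344 ≈ 0.00074405)
O(T) = 6719/1344 (O(T) = 5 - 1*1/1344 = 5 - 1/1344 = 6719/1344)
(O(240) - 2372011) - 631264 = (6719/1344 - 2372011) - 631264 = -3187976065/1344 - 631264 = -4036394881/1344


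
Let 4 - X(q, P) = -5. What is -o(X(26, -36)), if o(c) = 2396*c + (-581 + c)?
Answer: -20992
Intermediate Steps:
X(q, P) = 9 (X(q, P) = 4 - 1*(-5) = 4 + 5 = 9)
o(c) = -581 + 2397*c
-o(X(26, -36)) = -(-581 + 2397*9) = -(-581 + 21573) = -1*20992 = -20992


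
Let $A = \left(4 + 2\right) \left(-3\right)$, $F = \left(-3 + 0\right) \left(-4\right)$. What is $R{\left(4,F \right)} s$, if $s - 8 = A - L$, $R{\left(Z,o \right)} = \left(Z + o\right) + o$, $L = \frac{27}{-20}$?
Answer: $- \frac{1211}{5} \approx -242.2$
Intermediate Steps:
$L = - \frac{27}{20}$ ($L = 27 \left(- \frac{1}{20}\right) = - \frac{27}{20} \approx -1.35$)
$F = 12$ ($F = \left(-3\right) \left(-4\right) = 12$)
$R{\left(Z,o \right)} = Z + 2 o$
$A = -18$ ($A = 6 \left(-3\right) = -18$)
$s = - \frac{173}{20}$ ($s = 8 - \frac{333}{20} = - \frac{173}{20} \approx -8.65$)
$R{\left(4,F \right)} s = \left(4 + 2 \cdot 12\right) \left(- \frac{173}{20}\right) = \left(4 + 24\right) \left(- \frac{173}{20}\right) = 28 \left(- \frac{173}{20}\right) = - \frac{1211}{5}$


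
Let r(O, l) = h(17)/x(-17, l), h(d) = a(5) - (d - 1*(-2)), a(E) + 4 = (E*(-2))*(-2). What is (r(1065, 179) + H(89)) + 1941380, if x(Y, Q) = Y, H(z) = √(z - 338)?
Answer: 33003463/17 + I*√249 ≈ 1.9414e+6 + 15.78*I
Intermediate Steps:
H(z) = √(-338 + z)
a(E) = -4 + 4*E (a(E) = -4 + (E*(-2))*(-2) = -4 - 2*E*(-2) = -4 + 4*E)
h(d) = 14 - d (h(d) = (-4 + 4*5) - (d - 1*(-2)) = (-4 + 20) - (d + 2) = 16 - (2 + d) = 16 + (-2 - d) = 14 - d)
r(O, l) = 3/17 (r(O, l) = (14 - 1*17)/(-17) = (14 - 17)*(-1/17) = -3*(-1/17) = 3/17)
(r(1065, 179) + H(89)) + 1941380 = (3/17 + √(-338 + 89)) + 1941380 = (3/17 + √(-249)) + 1941380 = (3/17 + I*√249) + 1941380 = 33003463/17 + I*√249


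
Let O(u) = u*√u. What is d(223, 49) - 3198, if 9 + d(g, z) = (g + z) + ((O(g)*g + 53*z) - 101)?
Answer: -439 + 49729*√223 ≈ 7.4217e+5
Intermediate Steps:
O(u) = u^(3/2)
d(g, z) = -110 + g + g^(5/2) + 54*z (d(g, z) = -9 + ((g + z) + ((g^(3/2)*g + 53*z) - 101)) = -9 + ((g + z) + ((g^(5/2) + 53*z) - 101)) = -9 + ((g + z) + (-101 + g^(5/2) + 53*z)) = -9 + (-101 + g + g^(5/2) + 54*z) = -110 + g + g^(5/2) + 54*z)
d(223, 49) - 3198 = (-110 + 223 + 223^(5/2) + 54*49) - 3198 = (-110 + 223 + 49729*√223 + 2646) - 3198 = (2759 + 49729*√223) - 3198 = -439 + 49729*√223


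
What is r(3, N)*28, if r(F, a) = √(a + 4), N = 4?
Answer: 56*√2 ≈ 79.196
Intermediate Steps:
r(F, a) = √(4 + a)
r(3, N)*28 = √(4 + 4)*28 = √8*28 = (2*√2)*28 = 56*√2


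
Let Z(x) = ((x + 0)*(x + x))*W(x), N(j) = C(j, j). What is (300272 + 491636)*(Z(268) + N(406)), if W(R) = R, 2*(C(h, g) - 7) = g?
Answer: 30486774403592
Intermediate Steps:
C(h, g) = 7 + g/2
N(j) = 7 + j/2
Z(x) = 2*x³ (Z(x) = ((x + 0)*(x + x))*x = (x*(2*x))*x = (2*x²)*x = 2*x³)
(300272 + 491636)*(Z(268) + N(406)) = (300272 + 491636)*(2*268³ + (7 + (½)*406)) = 791908*(2*19248832 + (7 + 203)) = 791908*(38497664 + 210) = 791908*38497874 = 30486774403592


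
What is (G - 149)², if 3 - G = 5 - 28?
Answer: 15129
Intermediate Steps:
G = 26 (G = 3 - (5 - 28) = 3 - 1*(-23) = 3 + 23 = 26)
(G - 149)² = (26 - 149)² = (-123)² = 15129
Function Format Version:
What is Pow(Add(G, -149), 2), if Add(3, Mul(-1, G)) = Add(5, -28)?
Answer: 15129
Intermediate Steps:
G = 26 (G = Add(3, Mul(-1, Add(5, -28))) = Add(3, Mul(-1, -23)) = Add(3, 23) = 26)
Pow(Add(G, -149), 2) = Pow(Add(26, -149), 2) = Pow(-123, 2) = 15129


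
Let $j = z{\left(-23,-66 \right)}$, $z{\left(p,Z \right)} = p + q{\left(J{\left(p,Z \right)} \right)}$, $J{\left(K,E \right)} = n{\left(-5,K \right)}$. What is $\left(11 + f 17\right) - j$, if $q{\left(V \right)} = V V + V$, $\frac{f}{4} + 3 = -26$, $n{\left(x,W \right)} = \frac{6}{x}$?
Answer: $- \frac{48456}{25} \approx -1938.2$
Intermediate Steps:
$J{\left(K,E \right)} = - \frac{6}{5}$ ($J{\left(K,E \right)} = \frac{6}{-5} = 6 \left(- \frac{1}{5}\right) = - \frac{6}{5}$)
$f = -116$ ($f = -12 + 4 \left(-26\right) = -12 - 104 = -116$)
$q{\left(V \right)} = V + V^{2}$ ($q{\left(V \right)} = V^{2} + V = V + V^{2}$)
$z{\left(p,Z \right)} = \frac{6}{25} + p$ ($z{\left(p,Z \right)} = p - \frac{6 \left(1 - \frac{6}{5}\right)}{5} = p - - \frac{6}{25} = p + \frac{6}{25} = \frac{6}{25} + p$)
$j = - \frac{569}{25}$ ($j = \frac{6}{25} - 23 = - \frac{569}{25} \approx -22.76$)
$\left(11 + f 17\right) - j = \left(11 - 1972\right) - - \frac{569}{25} = \left(11 - 1972\right) + \frac{569}{25} = -1961 + \frac{569}{25} = - \frac{48456}{25}$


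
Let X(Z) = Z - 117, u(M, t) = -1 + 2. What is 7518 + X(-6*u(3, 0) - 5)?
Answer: 7390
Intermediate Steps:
u(M, t) = 1
X(Z) = -117 + Z
7518 + X(-6*u(3, 0) - 5) = 7518 + (-117 + (-6*1 - 5)) = 7518 + (-117 + (-6 - 5)) = 7518 + (-117 - 11) = 7518 - 128 = 7390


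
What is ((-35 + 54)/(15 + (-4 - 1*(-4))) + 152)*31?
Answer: 71269/15 ≈ 4751.3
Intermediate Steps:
((-35 + 54)/(15 + (-4 - 1*(-4))) + 152)*31 = (19/(15 + (-4 + 4)) + 152)*31 = (19/(15 + 0) + 152)*31 = (19/15 + 152)*31 = (2299/15)*31 = 71269/15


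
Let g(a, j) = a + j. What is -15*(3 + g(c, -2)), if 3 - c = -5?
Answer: -135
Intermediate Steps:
c = 8 (c = 3 - 1*(-5) = 3 + 5 = 8)
-15*(3 + g(c, -2)) = -15*(3 + (8 - 2)) = -15*(3 + 6) = -15*9 = -135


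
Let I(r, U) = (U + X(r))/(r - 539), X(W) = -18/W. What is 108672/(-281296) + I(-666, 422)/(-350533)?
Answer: -21229718247249/54952980241141 ≈ -0.38632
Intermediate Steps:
I(r, U) = (U - 18/r)/(-539 + r) (I(r, U) = (U - 18/r)/(r - 539) = (U - 18/r)/(-539 + r))
108672/(-281296) + I(-666, 422)/(-350533) = 108672/(-281296) + ((-18 + 422*(-666))/((-666)*(-539 - 666)))/(-350533) = 108672*(-1/281296) - 1/666*(-18 - 281052)/(-1205)*(-1/350533) = -6792/17581 - 1/666*(-1/1205)*(-281070)*(-1/350533) = -6792/17581 - 3123/8917*(-1/350533) = -6792/17581 + 3123/3125702761 = -21229718247249/54952980241141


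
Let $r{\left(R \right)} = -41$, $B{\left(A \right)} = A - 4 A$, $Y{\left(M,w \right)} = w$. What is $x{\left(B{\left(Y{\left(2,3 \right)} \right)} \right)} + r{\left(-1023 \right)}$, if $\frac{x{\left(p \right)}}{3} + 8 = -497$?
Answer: $-1556$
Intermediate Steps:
$B{\left(A \right)} = - 3 A$
$x{\left(p \right)} = -1515$ ($x{\left(p \right)} = -24 + 3 \left(-497\right) = -24 - 1491 = -1515$)
$x{\left(B{\left(Y{\left(2,3 \right)} \right)} \right)} + r{\left(-1023 \right)} = -1515 - 41 = -1556$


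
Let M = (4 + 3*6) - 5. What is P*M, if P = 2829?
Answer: 48093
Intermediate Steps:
M = 17 (M = (4 + 18) - 5 = 22 - 5 = 17)
P*M = 2829*17 = 48093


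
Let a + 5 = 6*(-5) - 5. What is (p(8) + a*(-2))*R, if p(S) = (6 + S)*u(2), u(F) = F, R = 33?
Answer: 3564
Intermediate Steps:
a = -40 (a = -5 + (6*(-5) - 5) = -5 + (-30 - 5) = -5 - 35 = -40)
p(S) = 12 + 2*S (p(S) = (6 + S)*2 = 12 + 2*S)
(p(8) + a*(-2))*R = ((12 + 2*8) - 40*(-2))*33 = ((12 + 16) + 80)*33 = (28 + 80)*33 = 108*33 = 3564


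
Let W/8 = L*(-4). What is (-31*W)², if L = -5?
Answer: 24601600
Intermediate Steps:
W = 160 (W = 8*(-5*(-4)) = 8*20 = 160)
(-31*W)² = (-31*160)² = (-4960)² = 24601600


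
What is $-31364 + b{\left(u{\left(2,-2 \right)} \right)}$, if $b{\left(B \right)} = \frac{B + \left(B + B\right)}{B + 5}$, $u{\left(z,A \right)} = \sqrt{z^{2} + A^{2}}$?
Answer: $- \frac{533212}{17} + \frac{30 \sqrt{2}}{17} \approx -31363.0$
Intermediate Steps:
$u{\left(z,A \right)} = \sqrt{A^{2} + z^{2}}$
$b{\left(B \right)} = \frac{3 B}{5 + B}$ ($b{\left(B \right)} = \frac{B + 2 B}{5 + B} = \frac{3 B}{5 + B}$)
$-31364 + b{\left(u{\left(2,-2 \right)} \right)} = -31364 + \frac{3 \sqrt{\left(-2\right)^{2} + 2^{2}}}{5 + \sqrt{\left(-2\right)^{2} + 2^{2}}} = -31364 + \frac{3 \sqrt{4 + 4}}{5 + \sqrt{4 + 4}} = -31364 + \frac{3 \sqrt{8}}{5 + \sqrt{8}} = -31364 + \frac{3 \cdot 2 \sqrt{2}}{5 + 2 \sqrt{2}} = -31364 + \frac{6 \sqrt{2}}{5 + 2 \sqrt{2}}$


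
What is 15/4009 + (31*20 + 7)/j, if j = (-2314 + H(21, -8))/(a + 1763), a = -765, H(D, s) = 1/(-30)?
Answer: -6841584555/25300799 ≈ -270.41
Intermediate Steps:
H(D, s) = -1/30
j = -69421/29940 (j = (-2314 - 1/30)/(-765 + 1763) = -69421/30/998 = -69421/30*1/998 = -69421/29940 ≈ -2.3187)
15/4009 + (31*20 + 7)/j = 15/4009 + (31*20 + 7)/(-69421/29940) = 15*(1/4009) + (620 + 7)*(-29940/69421) = 15/4009 + 627*(-29940/69421) = 15/4009 - 1706580/6311 = -6841584555/25300799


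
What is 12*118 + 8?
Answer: 1424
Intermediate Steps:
12*118 + 8 = 1416 + 8 = 1424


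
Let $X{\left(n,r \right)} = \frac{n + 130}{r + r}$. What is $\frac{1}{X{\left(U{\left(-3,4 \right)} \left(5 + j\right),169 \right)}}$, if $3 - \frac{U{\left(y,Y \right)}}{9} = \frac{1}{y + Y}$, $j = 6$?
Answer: $\frac{169}{164} \approx 1.0305$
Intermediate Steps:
$U{\left(y,Y \right)} = 27 - \frac{9}{Y + y}$ ($U{\left(y,Y \right)} = 27 - \frac{9}{y + Y} = 27 - \frac{9}{Y + y}$)
$X{\left(n,r \right)} = \frac{130 + n}{2 r}$
$\frac{1}{X{\left(U{\left(-3,4 \right)} \left(5 + j\right),169 \right)}} = \frac{1}{\frac{1}{2} \cdot \frac{1}{169} \left(130 + \frac{9 \left(-1 + 3 \cdot 4 + 3 \left(-3\right)\right)}{4 - 3} \left(5 + 6\right)\right)} = \frac{1}{\frac{1}{2} \cdot \frac{1}{169} \left(130 + \frac{9 \left(-1 + 12 - 9\right)}{1} \cdot 11\right)} = \frac{1}{\frac{1}{2} \cdot \frac{1}{169} \left(130 + 9 \cdot 1 \cdot 2 \cdot 11\right)} = \frac{1}{\frac{1}{2} \cdot \frac{1}{169} \left(130 + 18 \cdot 11\right)} = \frac{1}{\frac{1}{2} \cdot \frac{1}{169} \left(130 + 198\right)} = \frac{1}{\frac{1}{2} \cdot \frac{1}{169} \cdot 328} = \frac{1}{\frac{164}{169}} = \frac{169}{164}$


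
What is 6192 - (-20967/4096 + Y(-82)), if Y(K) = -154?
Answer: 26014183/4096 ≈ 6351.1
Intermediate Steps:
6192 - (-20967/4096 + Y(-82)) = 6192 - (-20967/4096 - 154) = 6192 - 1*(-651751/4096) = 6192 + 651751/4096 = 26014183/4096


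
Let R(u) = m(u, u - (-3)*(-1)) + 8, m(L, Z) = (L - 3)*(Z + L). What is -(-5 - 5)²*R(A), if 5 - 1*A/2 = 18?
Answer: -160300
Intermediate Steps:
m(L, Z) = (-3 + L)*(L + Z)
A = -26 (A = 10 - 2*18 = 10 - 36 = -26)
R(u) = 17 + u² - 6*u + u*(-3 + u) (R(u) = (u² - 3*u - 3*(u - (-3)*(-1)) + u*(u - (-3)*(-1))) + 8 = (u² - 3*u - 3*(u - 1*3) + u*(u - 1*3)) + 8 = (u² - 3*u - 3*(u - 3) + u*(u - 3)) + 8 = (u² - 3*u - 3*(-3 + u) + u*(-3 + u)) + 8 = (u² - 3*u + (9 - 3*u) + u*(-3 + u)) + 8 = (9 + u² - 6*u + u*(-3 + u)) + 8 = 17 + u² - 6*u + u*(-3 + u))
-(-5 - 5)²*R(A) = -(-5 - 5)²*(17 - 9*(-26) + 2*(-26)²) = -(-10)²*(17 + 234 + 2*676) = -100*(17 + 234 + 1352) = -100*1603 = -1*160300 = -160300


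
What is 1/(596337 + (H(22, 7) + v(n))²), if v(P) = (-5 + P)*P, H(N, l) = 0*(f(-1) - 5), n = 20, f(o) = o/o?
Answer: 1/686337 ≈ 1.4570e-6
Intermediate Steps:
f(o) = 1
H(N, l) = 0 (H(N, l) = 0*(1 - 5) = 0*(-4) = 0)
v(P) = P*(-5 + P)
1/(596337 + (H(22, 7) + v(n))²) = 1/(596337 + (0 + 20*(-5 + 20))²) = 1/(596337 + (0 + 20*15)²) = 1/(596337 + (0 + 300)²) = 1/(596337 + 300²) = 1/(596337 + 90000) = 1/686337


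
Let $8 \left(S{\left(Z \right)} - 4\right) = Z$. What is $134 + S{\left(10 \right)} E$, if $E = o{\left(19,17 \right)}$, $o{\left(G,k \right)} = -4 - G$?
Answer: $\frac{53}{4} \approx 13.25$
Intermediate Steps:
$S{\left(Z \right)} = 4 + \frac{Z}{8}$
$E = -23$ ($E = -4 - 19 = -23$)
$134 + S{\left(10 \right)} E = 134 + \left(4 + \frac{1}{8} \cdot 10\right) \left(-23\right) = 134 + \left(4 + \frac{5}{4}\right) \left(-23\right) = 134 + \frac{21}{4} \left(-23\right) = 134 - \frac{483}{4} = \frac{53}{4}$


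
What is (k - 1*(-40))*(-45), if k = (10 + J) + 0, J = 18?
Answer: -3060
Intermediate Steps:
k = 28 (k = (10 + 18) + 0 = 28 + 0 = 28)
(k - 1*(-40))*(-45) = (28 - 1*(-40))*(-45) = (28 + 40)*(-45) = 68*(-45) = -3060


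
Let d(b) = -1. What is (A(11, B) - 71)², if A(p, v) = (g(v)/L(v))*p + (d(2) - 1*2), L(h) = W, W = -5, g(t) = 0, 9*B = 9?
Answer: 5476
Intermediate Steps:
B = 1 (B = (⅑)*9 = 1)
L(h) = -5
A(p, v) = -3 (A(p, v) = (0/(-5))*p + (-1 - 1*2) = (0*(-⅕))*p + (-1 - 2) = 0*p - 3 = 0 - 3 = -3)
(A(11, B) - 71)² = (-3 - 71)² = (-74)² = 5476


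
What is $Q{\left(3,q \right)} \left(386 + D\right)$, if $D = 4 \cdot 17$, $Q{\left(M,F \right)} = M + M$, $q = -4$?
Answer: $2724$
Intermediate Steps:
$Q{\left(M,F \right)} = 2 M$
$D = 68$
$Q{\left(3,q \right)} \left(386 + D\right) = 2 \cdot 3 \left(386 + 68\right) = 6 \cdot 454 = 2724$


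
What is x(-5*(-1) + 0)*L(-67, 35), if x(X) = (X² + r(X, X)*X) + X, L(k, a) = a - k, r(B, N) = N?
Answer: 5610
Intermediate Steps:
x(X) = X + 2*X² (x(X) = (X² + X*X) + X = (X² + X²) + X = 2*X² + X = X + 2*X²)
x(-5*(-1) + 0)*L(-67, 35) = ((-5*(-1) + 0)*(1 + 2*(-5*(-1) + 0)))*(35 - 1*(-67)) = ((5 + 0)*(1 + 2*(5 + 0)))*(35 + 67) = (5*(1 + 2*5))*102 = (5*(1 + 10))*102 = (5*11)*102 = 55*102 = 5610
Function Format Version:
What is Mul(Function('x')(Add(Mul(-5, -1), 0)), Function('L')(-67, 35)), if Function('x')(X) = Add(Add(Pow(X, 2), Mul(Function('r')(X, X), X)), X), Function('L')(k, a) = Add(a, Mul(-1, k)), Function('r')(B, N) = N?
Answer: 5610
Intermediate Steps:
Function('x')(X) = Add(X, Mul(2, Pow(X, 2))) (Function('x')(X) = Add(Add(Pow(X, 2), Mul(X, X)), X) = Add(Add(Pow(X, 2), Pow(X, 2)), X) = Add(Mul(2, Pow(X, 2)), X) = Add(X, Mul(2, Pow(X, 2))))
Mul(Function('x')(Add(Mul(-5, -1), 0)), Function('L')(-67, 35)) = Mul(Mul(Add(Mul(-5, -1), 0), Add(1, Mul(2, Add(Mul(-5, -1), 0)))), Add(35, Mul(-1, -67))) = Mul(Mul(Add(5, 0), Add(1, Mul(2, Add(5, 0)))), Add(35, 67)) = Mul(Mul(5, Add(1, Mul(2, 5))), 102) = Mul(Mul(5, Add(1, 10)), 102) = Mul(Mul(5, 11), 102) = Mul(55, 102) = 5610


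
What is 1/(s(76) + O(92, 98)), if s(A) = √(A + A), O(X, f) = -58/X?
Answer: 1334/320791 + 4232*√38/320791 ≈ 0.085482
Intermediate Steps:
s(A) = √2*√A (s(A) = √(2*A) = √2*√A)
1/(s(76) + O(92, 98)) = 1/(√2*√76 - 58/92) = 1/(√2*(2*√19) - 58*1/92) = 1/(2*√38 - 29/46) = 1/(-29/46 + 2*√38)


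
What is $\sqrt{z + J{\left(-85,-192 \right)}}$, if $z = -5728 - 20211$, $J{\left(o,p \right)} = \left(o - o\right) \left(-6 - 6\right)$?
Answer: $i \sqrt{25939} \approx 161.06 i$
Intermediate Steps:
$J{\left(o,p \right)} = 0$ ($J{\left(o,p \right)} = 0 \left(-12\right) = 0$)
$z = -25939$
$\sqrt{z + J{\left(-85,-192 \right)}} = \sqrt{-25939 + 0} = \sqrt{-25939} = i \sqrt{25939}$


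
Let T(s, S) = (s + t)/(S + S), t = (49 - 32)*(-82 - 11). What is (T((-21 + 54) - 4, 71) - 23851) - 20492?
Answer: -3149129/71 ≈ -44354.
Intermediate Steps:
t = -1581 (t = 17*(-93) = -1581)
T(s, S) = (-1581 + s)/(2*S) (T(s, S) = (s - 1581)/(S + S) = (-1581 + s)/((2*S)) = (-1581 + s)*(1/(2*S)) = (-1581 + s)/(2*S))
(T((-21 + 54) - 4, 71) - 23851) - 20492 = ((½)*(-1581 + ((-21 + 54) - 4))/71 - 23851) - 20492 = ((½)*(1/71)*(-1581 + (33 - 4)) - 23851) - 20492 = ((½)*(1/71)*(-1581 + 29) - 23851) - 20492 = ((½)*(1/71)*(-1552) - 23851) - 20492 = (-776/71 - 23851) - 20492 = -1694197/71 - 20492 = -3149129/71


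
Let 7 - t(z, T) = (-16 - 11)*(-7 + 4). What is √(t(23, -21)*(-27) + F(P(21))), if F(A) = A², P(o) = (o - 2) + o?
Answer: √3598 ≈ 59.983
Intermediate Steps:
P(o) = -2 + 2*o (P(o) = (-2 + o) + o = -2 + 2*o)
t(z, T) = -74 (t(z, T) = 7 - (-16 - 11)*(-7 + 4) = 7 - (-27)*(-3) = 7 - 1*81 = 7 - 81 = -74)
√(t(23, -21)*(-27) + F(P(21))) = √(-74*(-27) + (-2 + 2*21)²) = √(1998 + (-2 + 42)²) = √(1998 + 40²) = √(1998 + 1600) = √3598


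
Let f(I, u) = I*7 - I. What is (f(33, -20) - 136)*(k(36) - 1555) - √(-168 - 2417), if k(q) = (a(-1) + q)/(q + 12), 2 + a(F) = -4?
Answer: -385485/4 - I*√2585 ≈ -96371.0 - 50.843*I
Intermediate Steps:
f(I, u) = 6*I (f(I, u) = 7*I - I = 6*I)
a(F) = -6 (a(F) = -2 - 4 = -6)
k(q) = (-6 + q)/(12 + q) (k(q) = (-6 + q)/(q + 12) = (-6 + q)/(12 + q))
(f(33, -20) - 136)*(k(36) - 1555) - √(-168 - 2417) = (6*33 - 136)*((-6 + 36)/(12 + 36) - 1555) - √(-168 - 2417) = (198 - 136)*(30/48 - 1555) - √(-2585) = 62*((1/48)*30 - 1555) - I*√2585 = 62*(5/8 - 1555) - I*√2585 = 62*(-12435/8) - I*√2585 = -385485/4 - I*√2585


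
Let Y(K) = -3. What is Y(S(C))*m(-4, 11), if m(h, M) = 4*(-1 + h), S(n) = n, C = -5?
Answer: 60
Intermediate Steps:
m(h, M) = -4 + 4*h
Y(S(C))*m(-4, 11) = -3*(-4 + 4*(-4)) = -3*(-4 - 16) = -3*(-20) = 60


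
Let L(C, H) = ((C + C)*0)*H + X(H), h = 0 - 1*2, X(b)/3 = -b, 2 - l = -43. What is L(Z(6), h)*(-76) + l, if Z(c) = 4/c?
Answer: -411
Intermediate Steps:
l = 45 (l = 2 - 1*(-43) = 2 + 43 = 45)
X(b) = -3*b (X(b) = 3*(-b) = -3*b)
h = -2 (h = 0 - 2 = -2)
L(C, H) = -3*H (L(C, H) = ((C + C)*0)*H - 3*H = ((2*C)*0)*H - 3*H = 0*H - 3*H = 0 - 3*H = -3*H)
L(Z(6), h)*(-76) + l = -3*(-2)*(-76) + 45 = 6*(-76) + 45 = -456 + 45 = -411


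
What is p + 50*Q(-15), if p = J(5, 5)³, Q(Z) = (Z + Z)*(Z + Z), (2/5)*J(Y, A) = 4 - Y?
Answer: 359875/8 ≈ 44984.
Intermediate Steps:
J(Y, A) = 10 - 5*Y/2 (J(Y, A) = 5*(4 - Y)/2 = 10 - 5*Y/2)
Q(Z) = 4*Z² (Q(Z) = (2*Z)*(2*Z) = 4*Z²)
p = -125/8 (p = (10 - 5/2*5)³ = (10 - 25/2)³ = (-5/2)³ = -125/8 ≈ -15.625)
p + 50*Q(-15) = -125/8 + 50*(4*(-15)²) = -125/8 + 50*(4*225) = -125/8 + 50*900 = -125/8 + 45000 = 359875/8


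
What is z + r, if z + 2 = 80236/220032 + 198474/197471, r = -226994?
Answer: -2465725713668347/10862484768 ≈ -2.2699e+5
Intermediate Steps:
z = -6846240955/10862484768 (z = -2 + (80236/220032 + 198474/197471) = -2 + (80236*(1/220032) + 198474*(1/197471)) = -2 + (20059/55008 + 198474/197471) = -2 + 14878728581/10862484768 = -6846240955/10862484768 ≈ -0.63026)
z + r = -6846240955/10862484768 - 226994 = -2465725713668347/10862484768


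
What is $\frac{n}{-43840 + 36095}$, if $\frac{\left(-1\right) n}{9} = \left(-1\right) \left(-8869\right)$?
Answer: $\frac{79821}{7745} \approx 10.306$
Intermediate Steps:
$n = -79821$ ($n = - 9 \left(\left(-1\right) \left(-8869\right)\right) = \left(-9\right) 8869 = -79821$)
$\frac{n}{-43840 + 36095} = - \frac{79821}{-43840 + 36095} = - \frac{79821}{-7745} = \left(-79821\right) \left(- \frac{1}{7745}\right) = \frac{79821}{7745}$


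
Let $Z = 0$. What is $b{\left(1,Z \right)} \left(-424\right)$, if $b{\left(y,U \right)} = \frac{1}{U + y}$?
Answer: $-424$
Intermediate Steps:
$b{\left(1,Z \right)} \left(-424\right) = \frac{1}{0 + 1} \left(-424\right) = 1^{-1} \left(-424\right) = 1 \left(-424\right) = -424$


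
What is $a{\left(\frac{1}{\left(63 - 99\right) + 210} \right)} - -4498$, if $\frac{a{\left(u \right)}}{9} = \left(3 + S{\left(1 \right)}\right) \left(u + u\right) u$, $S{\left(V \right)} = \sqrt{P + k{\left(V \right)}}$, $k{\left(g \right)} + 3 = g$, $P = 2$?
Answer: $\frac{7565639}{1682} \approx 4498.0$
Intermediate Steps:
$k{\left(g \right)} = -3 + g$
$S{\left(V \right)} = \sqrt{-1 + V}$ ($S{\left(V \right)} = \sqrt{2 + \left(-3 + V\right)} = \sqrt{-1 + V}$)
$a{\left(u \right)} = 54 u^{2}$ ($a{\left(u \right)} = 9 \left(3 + \sqrt{-1 + 1}\right) \left(u + u\right) u = 9 \left(3 + \sqrt{0}\right) 2 u u = 9 \left(3 + 0\right) 2 u^{2} = 9 \cdot 3 \cdot 2 u^{2} = 9 \cdot 6 u^{2} = 54 u^{2}$)
$a{\left(\frac{1}{\left(63 - 99\right) + 210} \right)} - -4498 = 54 \left(\frac{1}{\left(63 - 99\right) + 210}\right)^{2} - -4498 = 54 \left(\frac{1}{-36 + 210}\right)^{2} + 4498 = 54 \left(\frac{1}{174}\right)^{2} + 4498 = \frac{54}{30276} + 4498 = 54 \cdot \frac{1}{30276} + 4498 = \frac{3}{1682} + 4498 = \frac{7565639}{1682}$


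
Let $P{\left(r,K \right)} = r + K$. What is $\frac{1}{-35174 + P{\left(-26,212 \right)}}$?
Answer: $- \frac{1}{34988} \approx -2.8581 \cdot 10^{-5}$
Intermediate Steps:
$P{\left(r,K \right)} = K + r$
$\frac{1}{-35174 + P{\left(-26,212 \right)}} = \frac{1}{-35174 + \left(212 - 26\right)} = \frac{1}{-35174 + 186} = \frac{1}{-34988} = - \frac{1}{34988}$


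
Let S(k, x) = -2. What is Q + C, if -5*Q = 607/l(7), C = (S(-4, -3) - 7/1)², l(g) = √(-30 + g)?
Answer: 81 + 607*I*√23/115 ≈ 81.0 + 25.314*I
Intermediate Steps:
C = 81 (C = (-2 - 7/1)² = (-2 - 7*1)² = (-2 - 7)² = (-9)² = 81)
Q = 607*I*√23/115 (Q = -607/(5*(√(-30 + 7))) = -607/(5*(√(-23))) = -607/(5*(I*√23)) = -607*(-I*√23/23)/5 = -(-607)*I*√23/115 = 607*I*√23/115 ≈ 25.314*I)
Q + C = 607*I*√23/115 + 81 = 81 + 607*I*√23/115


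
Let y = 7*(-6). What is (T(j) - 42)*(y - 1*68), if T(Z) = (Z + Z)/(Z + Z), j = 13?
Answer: 4510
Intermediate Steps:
y = -42
T(Z) = 1 (T(Z) = (2*Z)/((2*Z)) = (2*Z)*(1/(2*Z)) = 1)
(T(j) - 42)*(y - 1*68) = (1 - 42)*(-42 - 1*68) = -41*(-42 - 68) = -41*(-110) = 4510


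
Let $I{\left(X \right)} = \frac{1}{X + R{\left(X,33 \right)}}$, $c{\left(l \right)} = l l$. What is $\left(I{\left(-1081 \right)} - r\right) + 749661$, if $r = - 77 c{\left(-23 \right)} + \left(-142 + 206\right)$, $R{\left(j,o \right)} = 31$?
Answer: $\frac{829846499}{1050} \approx 7.9033 \cdot 10^{5}$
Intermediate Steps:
$c{\left(l \right)} = l^{2}$
$I{\left(X \right)} = \frac{1}{31 + X}$ ($I{\left(X \right)} = \frac{1}{X + 31} = \frac{1}{31 + X}$)
$r = -40669$ ($r = - 77 \left(-23\right)^{2} + \left(-142 + 206\right) = \left(-77\right) 529 + 64 = -40733 + 64 = -40669$)
$\left(I{\left(-1081 \right)} - r\right) + 749661 = \left(\frac{1}{31 - 1081} - -40669\right) + 749661 = \left(\frac{1}{-1050} + 40669\right) + 749661 = \left(- \frac{1}{1050} + 40669\right) + 749661 = \frac{42702449}{1050} + 749661 = \frac{829846499}{1050}$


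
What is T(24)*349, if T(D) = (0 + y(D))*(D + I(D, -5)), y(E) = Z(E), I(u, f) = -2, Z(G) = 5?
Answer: 38390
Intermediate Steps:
y(E) = 5
T(D) = -10 + 5*D (T(D) = (0 + 5)*(D - 2) = 5*(-2 + D) = -10 + 5*D)
T(24)*349 = (-10 + 5*24)*349 = (-10 + 120)*349 = 110*349 = 38390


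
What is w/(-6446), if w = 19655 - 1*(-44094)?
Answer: -63749/6446 ≈ -9.8897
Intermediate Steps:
w = 63749 (w = 19655 + 44094 = 63749)
w/(-6446) = 63749/(-6446) = 63749*(-1/6446) = -63749/6446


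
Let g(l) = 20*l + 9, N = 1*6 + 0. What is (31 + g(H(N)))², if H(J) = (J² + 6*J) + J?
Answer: 2560000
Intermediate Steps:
N = 6 (N = 6 + 0 = 6)
H(J) = J² + 7*J
g(l) = 9 + 20*l
(31 + g(H(N)))² = (31 + (9 + 20*(6*(7 + 6))))² = (31 + (9 + 20*(6*13)))² = (31 + (9 + 20*78))² = (31 + (9 + 1560))² = (31 + 1569)² = 1600² = 2560000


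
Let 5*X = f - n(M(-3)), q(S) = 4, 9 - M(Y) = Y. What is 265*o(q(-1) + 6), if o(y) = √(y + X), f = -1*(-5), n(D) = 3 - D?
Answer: 424*√5 ≈ 948.09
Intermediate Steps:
M(Y) = 9 - Y
f = 5
X = 14/5 (X = (5 - (3 - (9 - 1*(-3))))/5 = (5 - (3 - (9 + 3)))/5 = (5 - (3 - 1*12))/5 = (5 - (3 - 12))/5 = (5 - 1*(-9))/5 = (5 + 9)/5 = (⅕)*14 = 14/5 ≈ 2.8000)
o(y) = √(14/5 + y) (o(y) = √(y + 14/5) = √(14/5 + y))
265*o(q(-1) + 6) = 265*(√(70 + 25*(4 + 6))/5) = 265*(√(70 + 25*10)/5) = 265*(√(70 + 250)/5) = 265*(√320/5) = 265*((8*√5)/5) = 265*(8*√5/5) = 424*√5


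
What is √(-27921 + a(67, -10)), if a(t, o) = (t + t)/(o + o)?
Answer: I*√2792770/10 ≈ 167.12*I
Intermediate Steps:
a(t, o) = t/o (a(t, o) = (2*t)/((2*o)) = (2*t)*(1/(2*o)) = t/o)
√(-27921 + a(67, -10)) = √(-27921 + 67/(-10)) = √(-27921 + 67*(-⅒)) = √(-27921 - 67/10) = √(-279277/10) = I*√2792770/10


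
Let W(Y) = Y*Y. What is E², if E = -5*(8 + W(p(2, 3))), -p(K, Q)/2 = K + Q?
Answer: 291600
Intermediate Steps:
p(K, Q) = -2*K - 2*Q (p(K, Q) = -2*(K + Q) = -2*K - 2*Q)
W(Y) = Y²
E = -540 (E = -5*(8 + (-2*2 - 2*3)²) = -5*(8 + (-4 - 6)²) = -5*(8 + (-10)²) = -5*(8 + 100) = -5*108 = -540)
E² = (-540)² = 291600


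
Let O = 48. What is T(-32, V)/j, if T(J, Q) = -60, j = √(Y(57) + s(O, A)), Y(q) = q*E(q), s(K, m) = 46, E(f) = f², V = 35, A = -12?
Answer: -60*√185239/185239 ≈ -0.13941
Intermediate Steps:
Y(q) = q³ (Y(q) = q*q² = q³)
j = √185239 (j = √(57³ + 46) = √(185193 + 46) = √185239 ≈ 430.39)
T(-32, V)/j = -60*√185239/185239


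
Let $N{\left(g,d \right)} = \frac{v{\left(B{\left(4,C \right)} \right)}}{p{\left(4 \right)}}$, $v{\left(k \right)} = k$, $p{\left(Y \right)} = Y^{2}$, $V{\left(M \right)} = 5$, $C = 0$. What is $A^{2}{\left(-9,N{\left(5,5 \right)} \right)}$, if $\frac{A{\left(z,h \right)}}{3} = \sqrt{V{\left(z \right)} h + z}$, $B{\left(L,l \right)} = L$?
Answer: $- \frac{279}{4} \approx -69.75$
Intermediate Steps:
$N{\left(g,d \right)} = \frac{1}{4}$ ($N{\left(g,d \right)} = \frac{4}{4^{2}} = \frac{4}{16} = 4 \cdot \frac{1}{16} = \frac{1}{4}$)
$A{\left(z,h \right)} = 3 \sqrt{z + 5 h}$ ($A{\left(z,h \right)} = 3 \sqrt{5 h + z} = 3 \sqrt{z + 5 h}$)
$A^{2}{\left(-9,N{\left(5,5 \right)} \right)} = \left(3 \sqrt{-9 + 5 \cdot \frac{1}{4}}\right)^{2} = \left(3 \sqrt{-9 + \frac{5}{4}}\right)^{2} = \left(3 \sqrt{- \frac{31}{4}}\right)^{2} = \left(3 \frac{i \sqrt{31}}{2}\right)^{2} = \left(\frac{3 i \sqrt{31}}{2}\right)^{2} = - \frac{279}{4}$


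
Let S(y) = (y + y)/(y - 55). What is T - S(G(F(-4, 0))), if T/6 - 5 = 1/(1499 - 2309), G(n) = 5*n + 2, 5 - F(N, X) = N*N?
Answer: 2611/90 ≈ 29.011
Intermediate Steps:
F(N, X) = 5 - N² (F(N, X) = 5 - N*N = 5 - N²)
G(n) = 2 + 5*n
T = 4049/135 (T = 30 + 6/(1499 - 2309) = 30 + 6/(-810) = 30 + 6*(-1/810) = 30 - 1/135 = 4049/135 ≈ 29.993)
S(y) = 2*y/(-55 + y) (S(y) = (2*y)/(-55 + y) = 2*y/(-55 + y))
T - S(G(F(-4, 0))) = 4049/135 - 2*(2 + 5*(5 - 1*(-4)²))/(-55 + (2 + 5*(5 - 1*(-4)²))) = 4049/135 - 2*(2 + 5*(5 - 1*16))/(-55 + (2 + 5*(5 - 1*16))) = 4049/135 - 2*(2 + 5*(5 - 16))/(-55 + (2 + 5*(5 - 16))) = 4049/135 - 2*(2 + 5*(-11))/(-55 + (2 + 5*(-11))) = 4049/135 - 2*(2 - 55)/(-55 + (2 - 55)) = 4049/135 - 2*(-53)/(-55 - 53) = 4049/135 - 2*(-53)/(-108) = 4049/135 - 2*(-53)*(-1)/108 = 4049/135 - 1*53/54 = 4049/135 - 53/54 = 2611/90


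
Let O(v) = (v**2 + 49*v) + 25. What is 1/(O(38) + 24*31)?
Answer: 1/4075 ≈ 0.00024540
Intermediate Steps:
O(v) = 25 + v**2 + 49*v
1/(O(38) + 24*31) = 1/((25 + 38**2 + 49*38) + 24*31) = 1/((25 + 1444 + 1862) + 744) = 1/(3331 + 744) = 1/4075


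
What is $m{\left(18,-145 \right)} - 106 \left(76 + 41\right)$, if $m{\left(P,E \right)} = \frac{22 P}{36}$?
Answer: $-12391$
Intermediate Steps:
$m{\left(P,E \right)} = \frac{11 P}{18}$ ($m{\left(P,E \right)} = 22 P \frac{1}{36} = \frac{11 P}{18}$)
$m{\left(18,-145 \right)} - 106 \left(76 + 41\right) = \frac{11}{18} \cdot 18 - 106 \left(76 + 41\right) = 11 - 12402 = -12391$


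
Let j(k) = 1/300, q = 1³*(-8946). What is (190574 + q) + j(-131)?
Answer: 54488401/300 ≈ 1.8163e+5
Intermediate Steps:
q = -8946 (q = 1*(-8946) = -8946)
j(k) = 1/300
(190574 + q) + j(-131) = (190574 - 8946) + 1/300 = 181628 + 1/300 = 54488401/300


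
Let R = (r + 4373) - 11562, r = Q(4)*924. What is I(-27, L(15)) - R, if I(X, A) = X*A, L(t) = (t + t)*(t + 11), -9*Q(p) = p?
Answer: -40381/3 ≈ -13460.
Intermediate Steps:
Q(p) = -p/9
r = -1232/3 (r = -1/9*4*924 = -4/9*924 = -1232/3 ≈ -410.67)
L(t) = 2*t*(11 + t) (L(t) = (2*t)*(11 + t) = 2*t*(11 + t))
R = -22799/3 (R = (-1232/3 + 4373) - 11562 = 11887/3 - 11562 = -22799/3 ≈ -7599.7)
I(X, A) = A*X
I(-27, L(15)) - R = (2*15*(11 + 15))*(-27) - 1*(-22799/3) = (2*15*26)*(-27) + 22799/3 = 780*(-27) + 22799/3 = -21060 + 22799/3 = -40381/3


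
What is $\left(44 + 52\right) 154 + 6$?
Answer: $14790$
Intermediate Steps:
$\left(44 + 52\right) 154 + 6 = 96 \cdot 154 + 6 = 14784 + 6 = 14790$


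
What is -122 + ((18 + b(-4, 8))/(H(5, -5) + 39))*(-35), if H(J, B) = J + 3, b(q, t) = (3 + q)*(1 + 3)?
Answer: -6224/47 ≈ -132.43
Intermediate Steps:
b(q, t) = 12 + 4*q (b(q, t) = (3 + q)*4 = 12 + 4*q)
H(J, B) = 3 + J
-122 + ((18 + b(-4, 8))/(H(5, -5) + 39))*(-35) = -122 + ((18 + (12 + 4*(-4)))/((3 + 5) + 39))*(-35) = -122 + ((18 + (12 - 16))/(8 + 39))*(-35) = -122 + ((18 - 4)/47)*(-35) = -122 + (14*(1/47))*(-35) = -122 + (14/47)*(-35) = -122 - 490/47 = -6224/47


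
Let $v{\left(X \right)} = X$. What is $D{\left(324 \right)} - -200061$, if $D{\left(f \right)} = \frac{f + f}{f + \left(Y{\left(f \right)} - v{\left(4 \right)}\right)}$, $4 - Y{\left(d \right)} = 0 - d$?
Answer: $200062$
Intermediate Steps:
$Y{\left(d \right)} = 4 + d$ ($Y{\left(d \right)} = 4 - \left(0 - d\right) = 4 - - d = 4 + d$)
$D{\left(f \right)} = 1$ ($D{\left(f \right)} = \frac{f + f}{f + \left(\left(4 + f\right) - 4\right)} = \frac{2 f}{f + \left(\left(4 + f\right) - 4\right)} = \frac{2 f}{f + f} = \frac{2 f}{2 f} = 2 f \frac{1}{2 f} = 1$)
$D{\left(324 \right)} - -200061 = 1 - -200061 = 1 + 200061 = 200062$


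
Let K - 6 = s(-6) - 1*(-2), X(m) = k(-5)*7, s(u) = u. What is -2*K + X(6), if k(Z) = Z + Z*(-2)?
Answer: 31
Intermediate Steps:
k(Z) = -Z (k(Z) = Z - 2*Z = -Z)
X(m) = 35 (X(m) = -1*(-5)*7 = 5*7 = 35)
K = 2 (K = 6 + (-6 - 1*(-2)) = 6 + (-6 + 2) = 6 - 4 = 2)
-2*K + X(6) = -2*2 + 35 = -4 + 35 = 31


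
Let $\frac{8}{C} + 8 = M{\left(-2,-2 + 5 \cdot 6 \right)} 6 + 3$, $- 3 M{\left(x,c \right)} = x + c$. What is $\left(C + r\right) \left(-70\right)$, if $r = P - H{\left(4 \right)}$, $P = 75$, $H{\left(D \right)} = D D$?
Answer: $- \frac{234850}{57} \approx -4120.2$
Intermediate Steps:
$H{\left(D \right)} = D^{2}$
$r = 59$ ($r = 75 - 4^{2} = 75 - 16 = 59$)
$M{\left(x,c \right)} = - \frac{c}{3} - \frac{x}{3}$ ($M{\left(x,c \right)} = - \frac{x + c}{3} = - \frac{c + x}{3} = - \frac{c}{3} - \frac{x}{3}$)
$C = - \frac{8}{57}$ ($C = \frac{8}{-8 + \left(\left(- \frac{-2 + 5 \cdot 6}{3} - - \frac{2}{3}\right) 6 + 3\right)} = \frac{8}{-8 + \left(\left(- \frac{-2 + 30}{3} + \frac{2}{3}\right) 6 + 3\right)} = \frac{8}{-8 + \left(\left(\left(- \frac{1}{3}\right) 28 + \frac{2}{3}\right) 6 + 3\right)} = \frac{8}{-8 + \left(\left(- \frac{28}{3} + \frac{2}{3}\right) 6 + 3\right)} = \frac{8}{-8 + \left(\left(- \frac{26}{3}\right) 6 + 3\right)} = \frac{8}{-8 + \left(-52 + 3\right)} = \frac{8}{-8 - 49} = \frac{8}{-57} = 8 \left(- \frac{1}{57}\right) = - \frac{8}{57} \approx -0.14035$)
$\left(C + r\right) \left(-70\right) = \left(- \frac{8}{57} + 59\right) \left(-70\right) = \frac{3355}{57} \left(-70\right) = - \frac{234850}{57}$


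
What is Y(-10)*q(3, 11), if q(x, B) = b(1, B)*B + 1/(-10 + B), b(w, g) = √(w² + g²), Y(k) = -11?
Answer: -11 - 121*√122 ≈ -1347.5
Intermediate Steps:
b(w, g) = √(g² + w²)
q(x, B) = 1/(-10 + B) + B*√(1 + B²) (q(x, B) = √(B² + 1²)*B + 1/(-10 + B) = √(B² + 1)*B + 1/(-10 + B) = √(1 + B²)*B + 1/(-10 + B) = B*√(1 + B²) + 1/(-10 + B) = 1/(-10 + B) + B*√(1 + B²))
Y(-10)*q(3, 11) = -11*(1 + 11²*√(1 + 11²) - 10*11*√(1 + 11²))/(-10 + 11) = -11*(1 + 121*√(1 + 121) - 10*11*√(1 + 121))/1 = -11*(1 + 121*√122 - 10*11*√122) = -11*(1 + 121*√122 - 110*√122) = -11*(1 + 11*√122) = -11 - 121*√122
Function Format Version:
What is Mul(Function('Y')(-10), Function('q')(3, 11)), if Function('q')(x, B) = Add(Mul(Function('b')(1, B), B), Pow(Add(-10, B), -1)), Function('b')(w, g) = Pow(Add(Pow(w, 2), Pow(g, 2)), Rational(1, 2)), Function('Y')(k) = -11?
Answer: Add(-11, Mul(-121, Pow(122, Rational(1, 2)))) ≈ -1347.5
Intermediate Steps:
Function('b')(w, g) = Pow(Add(Pow(g, 2), Pow(w, 2)), Rational(1, 2))
Function('q')(x, B) = Add(Pow(Add(-10, B), -1), Mul(B, Pow(Add(1, Pow(B, 2)), Rational(1, 2)))) (Function('q')(x, B) = Add(Mul(Pow(Add(Pow(B, 2), Pow(1, 2)), Rational(1, 2)), B), Pow(Add(-10, B), -1)) = Add(Mul(Pow(Add(Pow(B, 2), 1), Rational(1, 2)), B), Pow(Add(-10, B), -1)) = Add(Mul(Pow(Add(1, Pow(B, 2)), Rational(1, 2)), B), Pow(Add(-10, B), -1)) = Add(Mul(B, Pow(Add(1, Pow(B, 2)), Rational(1, 2))), Pow(Add(-10, B), -1)) = Add(Pow(Add(-10, B), -1), Mul(B, Pow(Add(1, Pow(B, 2)), Rational(1, 2)))))
Mul(Function('Y')(-10), Function('q')(3, 11)) = Mul(-11, Mul(Pow(Add(-10, 11), -1), Add(1, Mul(Pow(11, 2), Pow(Add(1, Pow(11, 2)), Rational(1, 2))), Mul(-10, 11, Pow(Add(1, Pow(11, 2)), Rational(1, 2)))))) = Mul(-11, Mul(Pow(1, -1), Add(1, Mul(121, Pow(Add(1, 121), Rational(1, 2))), Mul(-10, 11, Pow(Add(1, 121), Rational(1, 2)))))) = Mul(-11, Mul(1, Add(1, Mul(121, Pow(122, Rational(1, 2))), Mul(-10, 11, Pow(122, Rational(1, 2)))))) = Mul(-11, Mul(1, Add(1, Mul(121, Pow(122, Rational(1, 2))), Mul(-110, Pow(122, Rational(1, 2)))))) = Mul(-11, Mul(1, Add(1, Mul(11, Pow(122, Rational(1, 2)))))) = Mul(-11, Add(1, Mul(11, Pow(122, Rational(1, 2))))) = Add(-11, Mul(-121, Pow(122, Rational(1, 2))))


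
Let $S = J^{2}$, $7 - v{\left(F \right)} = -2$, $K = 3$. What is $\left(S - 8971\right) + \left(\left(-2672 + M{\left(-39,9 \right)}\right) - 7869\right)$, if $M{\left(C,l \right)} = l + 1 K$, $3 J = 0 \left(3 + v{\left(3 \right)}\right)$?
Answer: $-19500$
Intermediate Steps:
$v{\left(F \right)} = 9$ ($v{\left(F \right)} = 7 - -2 = 7 + 2 = 9$)
$J = 0$ ($J = \frac{0 \left(3 + 9\right)}{3} = \frac{0 \cdot 12}{3} = \frac{1}{3} \cdot 0 = 0$)
$S = 0$ ($S = 0^{2} = 0$)
$M{\left(C,l \right)} = 3 + l$ ($M{\left(C,l \right)} = l + 1 \cdot 3 = l + 3 = 3 + l$)
$\left(S - 8971\right) + \left(\left(-2672 + M{\left(-39,9 \right)}\right) - 7869\right) = \left(0 - 8971\right) + \left(\left(-2672 + \left(3 + 9\right)\right) - 7869\right) = -8971 + \left(\left(-2672 + 12\right) - 7869\right) = -8971 - 10529 = -19500$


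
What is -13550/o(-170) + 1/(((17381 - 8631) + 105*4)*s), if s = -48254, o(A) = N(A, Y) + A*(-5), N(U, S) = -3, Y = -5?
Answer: -856532627121/53541190780 ≈ -15.998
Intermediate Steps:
o(A) = -3 - 5*A (o(A) = -3 + A*(-5) = -3 - 5*A)
-13550/o(-170) + 1/(((17381 - 8631) + 105*4)*s) = -13550/(-3 - 5*(-170)) + 1/(((17381 - 8631) + 105*4)*(-48254)) = -13550/(-3 + 850) - 1/48254/(8750 + 420) = -13550/847 - 1/48254/9170 = -13550*1/847 + (1/9170)*(-1/48254) = -13550/847 - 1/442489180 = -856532627121/53541190780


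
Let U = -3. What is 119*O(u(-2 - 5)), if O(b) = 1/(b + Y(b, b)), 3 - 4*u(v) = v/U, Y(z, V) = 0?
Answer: 714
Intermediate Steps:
u(v) = ¾ + v/12 (u(v) = ¾ - v/(4*(-3)) = ¾ - v*(-1)/(4*3) = ¾ - (-1)*v/12 = ¾ + v/12)
O(b) = 1/b (O(b) = 1/(b + 0) = 1/b)
119*O(u(-2 - 5)) = 119/(¾ + (-2 - 5)/12) = 119/(¾ + (1/12)*(-7)) = 119/(¾ - 7/12) = 119/(⅙) = 119*6 = 714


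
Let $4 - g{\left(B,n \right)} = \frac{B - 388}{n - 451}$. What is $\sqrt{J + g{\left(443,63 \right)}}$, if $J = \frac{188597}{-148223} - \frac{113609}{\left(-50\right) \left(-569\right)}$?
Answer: $\frac{i \sqrt{7522027124513244275887}}{81808720390} \approx 1.0602 i$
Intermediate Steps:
$g{\left(B,n \right)} = 4 - \frac{-388 + B}{-451 + n}$ ($g{\left(B,n \right)} = 4 - \frac{B - 388}{n - 451} = 4 - \frac{-388 + B}{-451 + n}$)
$J = - \frac{22205051457}{4216944350}$ ($J = 188597 \left(- \frac{1}{148223}\right) - \frac{113609}{28450} = - \frac{188597}{148223} - \frac{113609}{28450} = - \frac{22205051457}{4216944350} \approx -5.2657$)
$\sqrt{J + g{\left(443,63 \right)}} = \sqrt{- \frac{22205051457}{4216944350} + \frac{-1416 - 443 + 4 \cdot 63}{-451 + 63}} = \sqrt{- \frac{22205051457}{4216944350} + \frac{-1416 - 443 + 252}{-388}} = \sqrt{- \frac{22205051457}{4216944350} - - \frac{1607}{388}} = \sqrt{- \frac{22205051457}{4216944350} + \frac{1607}{388}} = \sqrt{- \frac{919465197433}{818087203900}} = \frac{i \sqrt{7522027124513244275887}}{81808720390}$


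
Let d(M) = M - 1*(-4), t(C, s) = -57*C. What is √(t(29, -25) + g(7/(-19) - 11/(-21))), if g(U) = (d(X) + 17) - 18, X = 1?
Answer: I*√1649 ≈ 40.608*I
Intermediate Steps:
d(M) = 4 + M (d(M) = M + 4 = 4 + M)
g(U) = 4 (g(U) = ((4 + 1) + 17) - 18 = (5 + 17) - 18 = 22 - 18 = 4)
√(t(29, -25) + g(7/(-19) - 11/(-21))) = √(-57*29 + 4) = √(-1653 + 4) = √(-1649) = I*√1649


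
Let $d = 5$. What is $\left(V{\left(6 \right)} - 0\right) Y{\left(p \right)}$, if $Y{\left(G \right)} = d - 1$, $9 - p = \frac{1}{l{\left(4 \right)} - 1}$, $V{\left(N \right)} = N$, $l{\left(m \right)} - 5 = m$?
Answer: $24$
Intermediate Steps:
$l{\left(m \right)} = 5 + m$
$p = \frac{71}{8}$ ($p = 9 - \frac{1}{\left(5 + 4\right) - 1} = 9 - \frac{1}{9 - 1} = 9 - \frac{1}{8} = \frac{71}{8} \approx 8.875$)
$Y{\left(G \right)} = 4$ ($Y{\left(G \right)} = 5 - 1 = 4$)
$\left(V{\left(6 \right)} - 0\right) Y{\left(p \right)} = \left(6 - 0\right) 4 = \left(6 + 0\right) 4 = 6 \cdot 4 = 24$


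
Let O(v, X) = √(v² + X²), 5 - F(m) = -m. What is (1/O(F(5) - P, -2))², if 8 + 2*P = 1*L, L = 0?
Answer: 1/200 ≈ 0.0050000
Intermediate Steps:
F(m) = 5 + m (F(m) = 5 - (-1)*m = 5 + m)
P = -4 (P = -4 + (1*0)/2 = -4 + (½)*0 = -4 + 0 = -4)
O(v, X) = √(X² + v²)
(1/O(F(5) - P, -2))² = (1/(√((-2)² + ((5 + 5) - 1*(-4))²)))² = (1/(√(4 + (10 + 4)²)))² = (1/(√(4 + 14²)))² = (1/(√(4 + 196)))² = (1/(√200))² = (1/(10*√2))² = (√2/20)² = 1/200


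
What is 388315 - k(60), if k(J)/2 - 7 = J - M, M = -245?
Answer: 387691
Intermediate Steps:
k(J) = 504 + 2*J (k(J) = 14 + 2*(J - 1*(-245)) = 14 + 2*(J + 245) = 14 + 2*(245 + J) = 14 + (490 + 2*J) = 504 + 2*J)
388315 - k(60) = 388315 - (504 + 2*60) = 388315 - (504 + 120) = 388315 - 1*624 = 388315 - 624 = 387691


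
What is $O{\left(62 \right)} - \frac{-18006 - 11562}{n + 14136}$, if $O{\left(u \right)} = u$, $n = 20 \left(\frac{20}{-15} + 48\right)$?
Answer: $\frac{361450}{5651} \approx 63.962$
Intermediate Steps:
$n = \frac{2800}{3}$ ($n = 20 \left(20 \left(- \frac{1}{15}\right) + 48\right) = 20 \left(- \frac{4}{3} + 48\right) = 20 \cdot \frac{140}{3} = \frac{2800}{3} \approx 933.33$)
$O{\left(62 \right)} - \frac{-18006 - 11562}{n + 14136} = 62 - \frac{-18006 - 11562}{\frac{2800}{3} + 14136} = 62 - - \frac{29568}{\frac{45208}{3}} = 62 - \left(-29568\right) \frac{3}{45208} = 62 - - \frac{11088}{5651} = 62 + \frac{11088}{5651} = \frac{361450}{5651}$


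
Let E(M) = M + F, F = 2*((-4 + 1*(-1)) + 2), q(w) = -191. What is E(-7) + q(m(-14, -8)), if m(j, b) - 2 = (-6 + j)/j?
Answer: -204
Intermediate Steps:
m(j, b) = 2 + (-6 + j)/j
F = -6 (F = 2*((-4 - 1) + 2) = 2*(-5 + 2) = 2*(-3) = -6)
E(M) = -6 + M (E(M) = M - 6 = -6 + M)
E(-7) + q(m(-14, -8)) = (-6 - 7) - 191 = -13 - 191 = -204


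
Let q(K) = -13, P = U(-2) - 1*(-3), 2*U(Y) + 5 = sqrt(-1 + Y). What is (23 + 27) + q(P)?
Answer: 37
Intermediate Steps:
U(Y) = -5/2 + sqrt(-1 + Y)/2
P = 1/2 + I*sqrt(3)/2 (P = (-5/2 + sqrt(-1 - 2)/2) - 1*(-3) = (-5/2 + sqrt(-3)/2) + 3 = (-5/2 + (I*sqrt(3))/2) + 3 = (-5/2 + I*sqrt(3)/2) + 3 = 1/2 + I*sqrt(3)/2 ≈ 0.5 + 0.86602*I)
(23 + 27) + q(P) = (23 + 27) - 13 = 50 - 13 = 37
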